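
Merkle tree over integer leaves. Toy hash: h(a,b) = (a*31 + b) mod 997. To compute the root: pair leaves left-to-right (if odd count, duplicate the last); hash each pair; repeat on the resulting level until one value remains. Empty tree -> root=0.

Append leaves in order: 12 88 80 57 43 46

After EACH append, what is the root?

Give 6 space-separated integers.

Answer: 12 460 868 845 437 533

Derivation:
After append 12 (leaves=[12]):
  L0: [12]
  root=12
After append 88 (leaves=[12, 88]):
  L0: [12, 88]
  L1: h(12,88)=(12*31+88)%997=460 -> [460]
  root=460
After append 80 (leaves=[12, 88, 80]):
  L0: [12, 88, 80]
  L1: h(12,88)=(12*31+88)%997=460 h(80,80)=(80*31+80)%997=566 -> [460, 566]
  L2: h(460,566)=(460*31+566)%997=868 -> [868]
  root=868
After append 57 (leaves=[12, 88, 80, 57]):
  L0: [12, 88, 80, 57]
  L1: h(12,88)=(12*31+88)%997=460 h(80,57)=(80*31+57)%997=543 -> [460, 543]
  L2: h(460,543)=(460*31+543)%997=845 -> [845]
  root=845
After append 43 (leaves=[12, 88, 80, 57, 43]):
  L0: [12, 88, 80, 57, 43]
  L1: h(12,88)=(12*31+88)%997=460 h(80,57)=(80*31+57)%997=543 h(43,43)=(43*31+43)%997=379 -> [460, 543, 379]
  L2: h(460,543)=(460*31+543)%997=845 h(379,379)=(379*31+379)%997=164 -> [845, 164]
  L3: h(845,164)=(845*31+164)%997=437 -> [437]
  root=437
After append 46 (leaves=[12, 88, 80, 57, 43, 46]):
  L0: [12, 88, 80, 57, 43, 46]
  L1: h(12,88)=(12*31+88)%997=460 h(80,57)=(80*31+57)%997=543 h(43,46)=(43*31+46)%997=382 -> [460, 543, 382]
  L2: h(460,543)=(460*31+543)%997=845 h(382,382)=(382*31+382)%997=260 -> [845, 260]
  L3: h(845,260)=(845*31+260)%997=533 -> [533]
  root=533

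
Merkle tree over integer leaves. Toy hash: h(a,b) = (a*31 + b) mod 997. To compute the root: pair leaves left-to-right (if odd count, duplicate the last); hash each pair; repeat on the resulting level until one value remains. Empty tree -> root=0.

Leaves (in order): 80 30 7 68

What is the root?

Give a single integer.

Answer: 329

Derivation:
L0: [80, 30, 7, 68]
L1: h(80,30)=(80*31+30)%997=516 h(7,68)=(7*31+68)%997=285 -> [516, 285]
L2: h(516,285)=(516*31+285)%997=329 -> [329]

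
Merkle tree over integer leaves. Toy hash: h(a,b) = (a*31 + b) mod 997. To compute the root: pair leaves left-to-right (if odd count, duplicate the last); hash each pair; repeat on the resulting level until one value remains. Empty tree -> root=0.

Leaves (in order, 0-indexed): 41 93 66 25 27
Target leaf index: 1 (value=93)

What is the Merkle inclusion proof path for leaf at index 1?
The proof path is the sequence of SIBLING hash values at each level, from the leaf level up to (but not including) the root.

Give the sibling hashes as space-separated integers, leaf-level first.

Answer: 41 77 729

Derivation:
L0 (leaves): [41, 93, 66, 25, 27], target index=1
L1: h(41,93)=(41*31+93)%997=367 [pair 0] h(66,25)=(66*31+25)%997=77 [pair 1] h(27,27)=(27*31+27)%997=864 [pair 2] -> [367, 77, 864]
  Sibling for proof at L0: 41
L2: h(367,77)=(367*31+77)%997=487 [pair 0] h(864,864)=(864*31+864)%997=729 [pair 1] -> [487, 729]
  Sibling for proof at L1: 77
L3: h(487,729)=(487*31+729)%997=871 [pair 0] -> [871]
  Sibling for proof at L2: 729
Root: 871
Proof path (sibling hashes from leaf to root): [41, 77, 729]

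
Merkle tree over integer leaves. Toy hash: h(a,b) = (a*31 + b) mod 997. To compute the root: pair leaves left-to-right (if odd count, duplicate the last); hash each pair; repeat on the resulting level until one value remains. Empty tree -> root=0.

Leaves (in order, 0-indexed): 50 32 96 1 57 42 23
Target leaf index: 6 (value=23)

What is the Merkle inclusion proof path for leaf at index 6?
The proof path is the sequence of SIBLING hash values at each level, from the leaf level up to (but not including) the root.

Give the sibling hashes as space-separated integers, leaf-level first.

Answer: 23 812 175

Derivation:
L0 (leaves): [50, 32, 96, 1, 57, 42, 23], target index=6
L1: h(50,32)=(50*31+32)%997=585 [pair 0] h(96,1)=(96*31+1)%997=983 [pair 1] h(57,42)=(57*31+42)%997=812 [pair 2] h(23,23)=(23*31+23)%997=736 [pair 3] -> [585, 983, 812, 736]
  Sibling for proof at L0: 23
L2: h(585,983)=(585*31+983)%997=175 [pair 0] h(812,736)=(812*31+736)%997=983 [pair 1] -> [175, 983]
  Sibling for proof at L1: 812
L3: h(175,983)=(175*31+983)%997=426 [pair 0] -> [426]
  Sibling for proof at L2: 175
Root: 426
Proof path (sibling hashes from leaf to root): [23, 812, 175]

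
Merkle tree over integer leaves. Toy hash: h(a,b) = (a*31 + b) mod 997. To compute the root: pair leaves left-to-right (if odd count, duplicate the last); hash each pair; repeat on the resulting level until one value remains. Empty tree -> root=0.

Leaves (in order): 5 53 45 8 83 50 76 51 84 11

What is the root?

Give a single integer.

L0: [5, 53, 45, 8, 83, 50, 76, 51, 84, 11]
L1: h(5,53)=(5*31+53)%997=208 h(45,8)=(45*31+8)%997=406 h(83,50)=(83*31+50)%997=629 h(76,51)=(76*31+51)%997=413 h(84,11)=(84*31+11)%997=621 -> [208, 406, 629, 413, 621]
L2: h(208,406)=(208*31+406)%997=872 h(629,413)=(629*31+413)%997=969 h(621,621)=(621*31+621)%997=929 -> [872, 969, 929]
L3: h(872,969)=(872*31+969)%997=85 h(929,929)=(929*31+929)%997=815 -> [85, 815]
L4: h(85,815)=(85*31+815)%997=459 -> [459]

Answer: 459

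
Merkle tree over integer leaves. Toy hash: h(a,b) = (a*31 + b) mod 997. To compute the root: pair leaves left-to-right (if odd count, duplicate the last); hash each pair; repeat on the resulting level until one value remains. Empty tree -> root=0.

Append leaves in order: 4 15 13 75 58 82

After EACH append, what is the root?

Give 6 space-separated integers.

Answer: 4 139 737 799 413 184

Derivation:
After append 4 (leaves=[4]):
  L0: [4]
  root=4
After append 15 (leaves=[4, 15]):
  L0: [4, 15]
  L1: h(4,15)=(4*31+15)%997=139 -> [139]
  root=139
After append 13 (leaves=[4, 15, 13]):
  L0: [4, 15, 13]
  L1: h(4,15)=(4*31+15)%997=139 h(13,13)=(13*31+13)%997=416 -> [139, 416]
  L2: h(139,416)=(139*31+416)%997=737 -> [737]
  root=737
After append 75 (leaves=[4, 15, 13, 75]):
  L0: [4, 15, 13, 75]
  L1: h(4,15)=(4*31+15)%997=139 h(13,75)=(13*31+75)%997=478 -> [139, 478]
  L2: h(139,478)=(139*31+478)%997=799 -> [799]
  root=799
After append 58 (leaves=[4, 15, 13, 75, 58]):
  L0: [4, 15, 13, 75, 58]
  L1: h(4,15)=(4*31+15)%997=139 h(13,75)=(13*31+75)%997=478 h(58,58)=(58*31+58)%997=859 -> [139, 478, 859]
  L2: h(139,478)=(139*31+478)%997=799 h(859,859)=(859*31+859)%997=569 -> [799, 569]
  L3: h(799,569)=(799*31+569)%997=413 -> [413]
  root=413
After append 82 (leaves=[4, 15, 13, 75, 58, 82]):
  L0: [4, 15, 13, 75, 58, 82]
  L1: h(4,15)=(4*31+15)%997=139 h(13,75)=(13*31+75)%997=478 h(58,82)=(58*31+82)%997=883 -> [139, 478, 883]
  L2: h(139,478)=(139*31+478)%997=799 h(883,883)=(883*31+883)%997=340 -> [799, 340]
  L3: h(799,340)=(799*31+340)%997=184 -> [184]
  root=184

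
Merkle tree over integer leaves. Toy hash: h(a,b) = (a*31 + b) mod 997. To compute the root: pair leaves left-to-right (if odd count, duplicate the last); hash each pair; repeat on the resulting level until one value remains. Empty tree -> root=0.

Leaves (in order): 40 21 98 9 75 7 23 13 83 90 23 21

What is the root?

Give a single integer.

L0: [40, 21, 98, 9, 75, 7, 23, 13, 83, 90, 23, 21]
L1: h(40,21)=(40*31+21)%997=264 h(98,9)=(98*31+9)%997=56 h(75,7)=(75*31+7)%997=338 h(23,13)=(23*31+13)%997=726 h(83,90)=(83*31+90)%997=669 h(23,21)=(23*31+21)%997=734 -> [264, 56, 338, 726, 669, 734]
L2: h(264,56)=(264*31+56)%997=264 h(338,726)=(338*31+726)%997=237 h(669,734)=(669*31+734)%997=536 -> [264, 237, 536]
L3: h(264,237)=(264*31+237)%997=445 h(536,536)=(536*31+536)%997=203 -> [445, 203]
L4: h(445,203)=(445*31+203)%997=40 -> [40]

Answer: 40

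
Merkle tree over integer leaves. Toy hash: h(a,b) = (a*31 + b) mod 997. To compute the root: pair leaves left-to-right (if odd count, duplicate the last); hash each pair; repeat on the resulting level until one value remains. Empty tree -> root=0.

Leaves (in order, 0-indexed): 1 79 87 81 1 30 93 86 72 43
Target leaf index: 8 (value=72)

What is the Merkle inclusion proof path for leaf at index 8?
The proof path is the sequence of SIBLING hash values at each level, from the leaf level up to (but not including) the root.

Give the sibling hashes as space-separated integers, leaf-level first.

Answer: 43 281 19 279

Derivation:
L0 (leaves): [1, 79, 87, 81, 1, 30, 93, 86, 72, 43], target index=8
L1: h(1,79)=(1*31+79)%997=110 [pair 0] h(87,81)=(87*31+81)%997=784 [pair 1] h(1,30)=(1*31+30)%997=61 [pair 2] h(93,86)=(93*31+86)%997=975 [pair 3] h(72,43)=(72*31+43)%997=281 [pair 4] -> [110, 784, 61, 975, 281]
  Sibling for proof at L0: 43
L2: h(110,784)=(110*31+784)%997=206 [pair 0] h(61,975)=(61*31+975)%997=872 [pair 1] h(281,281)=(281*31+281)%997=19 [pair 2] -> [206, 872, 19]
  Sibling for proof at L1: 281
L3: h(206,872)=(206*31+872)%997=279 [pair 0] h(19,19)=(19*31+19)%997=608 [pair 1] -> [279, 608]
  Sibling for proof at L2: 19
L4: h(279,608)=(279*31+608)%997=284 [pair 0] -> [284]
  Sibling for proof at L3: 279
Root: 284
Proof path (sibling hashes from leaf to root): [43, 281, 19, 279]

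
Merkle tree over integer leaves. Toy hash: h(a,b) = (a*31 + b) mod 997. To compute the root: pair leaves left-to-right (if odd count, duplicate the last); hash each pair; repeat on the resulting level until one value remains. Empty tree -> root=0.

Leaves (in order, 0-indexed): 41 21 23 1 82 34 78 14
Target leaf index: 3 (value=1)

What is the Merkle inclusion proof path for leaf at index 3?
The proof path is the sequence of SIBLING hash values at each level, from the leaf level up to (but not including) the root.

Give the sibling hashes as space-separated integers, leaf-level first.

L0 (leaves): [41, 21, 23, 1, 82, 34, 78, 14], target index=3
L1: h(41,21)=(41*31+21)%997=295 [pair 0] h(23,1)=(23*31+1)%997=714 [pair 1] h(82,34)=(82*31+34)%997=582 [pair 2] h(78,14)=(78*31+14)%997=438 [pair 3] -> [295, 714, 582, 438]
  Sibling for proof at L0: 23
L2: h(295,714)=(295*31+714)%997=886 [pair 0] h(582,438)=(582*31+438)%997=534 [pair 1] -> [886, 534]
  Sibling for proof at L1: 295
L3: h(886,534)=(886*31+534)%997=84 [pair 0] -> [84]
  Sibling for proof at L2: 534
Root: 84
Proof path (sibling hashes from leaf to root): [23, 295, 534]

Answer: 23 295 534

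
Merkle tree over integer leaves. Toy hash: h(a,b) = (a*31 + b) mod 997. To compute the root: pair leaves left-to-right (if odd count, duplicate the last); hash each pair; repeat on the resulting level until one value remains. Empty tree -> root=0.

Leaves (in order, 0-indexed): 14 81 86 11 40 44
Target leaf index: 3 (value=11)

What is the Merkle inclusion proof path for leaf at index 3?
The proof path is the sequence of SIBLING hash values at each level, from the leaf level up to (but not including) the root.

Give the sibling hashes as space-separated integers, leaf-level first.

Answer: 86 515 211

Derivation:
L0 (leaves): [14, 81, 86, 11, 40, 44], target index=3
L1: h(14,81)=(14*31+81)%997=515 [pair 0] h(86,11)=(86*31+11)%997=683 [pair 1] h(40,44)=(40*31+44)%997=287 [pair 2] -> [515, 683, 287]
  Sibling for proof at L0: 86
L2: h(515,683)=(515*31+683)%997=696 [pair 0] h(287,287)=(287*31+287)%997=211 [pair 1] -> [696, 211]
  Sibling for proof at L1: 515
L3: h(696,211)=(696*31+211)%997=850 [pair 0] -> [850]
  Sibling for proof at L2: 211
Root: 850
Proof path (sibling hashes from leaf to root): [86, 515, 211]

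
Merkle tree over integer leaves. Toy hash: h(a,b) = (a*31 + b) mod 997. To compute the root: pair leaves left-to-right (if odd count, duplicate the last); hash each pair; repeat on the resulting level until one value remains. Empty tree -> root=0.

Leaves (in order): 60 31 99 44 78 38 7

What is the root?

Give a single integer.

L0: [60, 31, 99, 44, 78, 38, 7]
L1: h(60,31)=(60*31+31)%997=894 h(99,44)=(99*31+44)%997=122 h(78,38)=(78*31+38)%997=462 h(7,7)=(7*31+7)%997=224 -> [894, 122, 462, 224]
L2: h(894,122)=(894*31+122)%997=917 h(462,224)=(462*31+224)%997=588 -> [917, 588]
L3: h(917,588)=(917*31+588)%997=102 -> [102]

Answer: 102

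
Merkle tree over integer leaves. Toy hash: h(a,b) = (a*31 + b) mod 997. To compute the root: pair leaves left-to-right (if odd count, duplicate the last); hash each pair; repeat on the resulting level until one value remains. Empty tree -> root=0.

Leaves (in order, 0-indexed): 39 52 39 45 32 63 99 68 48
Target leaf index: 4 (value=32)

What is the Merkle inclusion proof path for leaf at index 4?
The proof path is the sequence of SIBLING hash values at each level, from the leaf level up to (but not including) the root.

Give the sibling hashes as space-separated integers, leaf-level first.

L0 (leaves): [39, 52, 39, 45, 32, 63, 99, 68, 48], target index=4
L1: h(39,52)=(39*31+52)%997=264 [pair 0] h(39,45)=(39*31+45)%997=257 [pair 1] h(32,63)=(32*31+63)%997=58 [pair 2] h(99,68)=(99*31+68)%997=146 [pair 3] h(48,48)=(48*31+48)%997=539 [pair 4] -> [264, 257, 58, 146, 539]
  Sibling for proof at L0: 63
L2: h(264,257)=(264*31+257)%997=465 [pair 0] h(58,146)=(58*31+146)%997=947 [pair 1] h(539,539)=(539*31+539)%997=299 [pair 2] -> [465, 947, 299]
  Sibling for proof at L1: 146
L3: h(465,947)=(465*31+947)%997=407 [pair 0] h(299,299)=(299*31+299)%997=595 [pair 1] -> [407, 595]
  Sibling for proof at L2: 465
L4: h(407,595)=(407*31+595)%997=251 [pair 0] -> [251]
  Sibling for proof at L3: 595
Root: 251
Proof path (sibling hashes from leaf to root): [63, 146, 465, 595]

Answer: 63 146 465 595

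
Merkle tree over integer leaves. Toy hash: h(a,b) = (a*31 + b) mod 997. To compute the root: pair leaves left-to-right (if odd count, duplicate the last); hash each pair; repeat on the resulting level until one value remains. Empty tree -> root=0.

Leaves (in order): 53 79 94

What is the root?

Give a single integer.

Answer: 558

Derivation:
L0: [53, 79, 94]
L1: h(53,79)=(53*31+79)%997=725 h(94,94)=(94*31+94)%997=17 -> [725, 17]
L2: h(725,17)=(725*31+17)%997=558 -> [558]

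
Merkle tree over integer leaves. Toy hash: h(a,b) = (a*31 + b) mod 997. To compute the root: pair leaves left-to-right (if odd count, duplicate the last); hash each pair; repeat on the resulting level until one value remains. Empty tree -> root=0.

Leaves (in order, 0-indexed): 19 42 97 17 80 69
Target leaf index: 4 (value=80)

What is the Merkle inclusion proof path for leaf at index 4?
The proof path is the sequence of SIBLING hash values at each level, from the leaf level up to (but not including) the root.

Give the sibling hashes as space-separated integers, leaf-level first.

L0 (leaves): [19, 42, 97, 17, 80, 69], target index=4
L1: h(19,42)=(19*31+42)%997=631 [pair 0] h(97,17)=(97*31+17)%997=33 [pair 1] h(80,69)=(80*31+69)%997=555 [pair 2] -> [631, 33, 555]
  Sibling for proof at L0: 69
L2: h(631,33)=(631*31+33)%997=651 [pair 0] h(555,555)=(555*31+555)%997=811 [pair 1] -> [651, 811]
  Sibling for proof at L1: 555
L3: h(651,811)=(651*31+811)%997=55 [pair 0] -> [55]
  Sibling for proof at L2: 651
Root: 55
Proof path (sibling hashes from leaf to root): [69, 555, 651]

Answer: 69 555 651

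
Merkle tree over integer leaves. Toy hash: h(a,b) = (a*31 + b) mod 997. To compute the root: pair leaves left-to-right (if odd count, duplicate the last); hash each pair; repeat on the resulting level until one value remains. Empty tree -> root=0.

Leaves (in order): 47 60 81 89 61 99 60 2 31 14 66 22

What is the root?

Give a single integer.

L0: [47, 60, 81, 89, 61, 99, 60, 2, 31, 14, 66, 22]
L1: h(47,60)=(47*31+60)%997=520 h(81,89)=(81*31+89)%997=606 h(61,99)=(61*31+99)%997=993 h(60,2)=(60*31+2)%997=865 h(31,14)=(31*31+14)%997=975 h(66,22)=(66*31+22)%997=74 -> [520, 606, 993, 865, 975, 74]
L2: h(520,606)=(520*31+606)%997=774 h(993,865)=(993*31+865)%997=741 h(975,74)=(975*31+74)%997=389 -> [774, 741, 389]
L3: h(774,741)=(774*31+741)%997=807 h(389,389)=(389*31+389)%997=484 -> [807, 484]
L4: h(807,484)=(807*31+484)%997=576 -> [576]

Answer: 576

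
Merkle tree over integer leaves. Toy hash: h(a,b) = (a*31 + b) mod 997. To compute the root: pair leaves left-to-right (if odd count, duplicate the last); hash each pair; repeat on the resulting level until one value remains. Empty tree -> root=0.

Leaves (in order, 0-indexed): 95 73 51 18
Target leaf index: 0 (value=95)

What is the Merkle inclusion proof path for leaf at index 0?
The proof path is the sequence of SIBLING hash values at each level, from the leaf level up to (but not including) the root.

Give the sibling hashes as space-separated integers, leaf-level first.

Answer: 73 602

Derivation:
L0 (leaves): [95, 73, 51, 18], target index=0
L1: h(95,73)=(95*31+73)%997=27 [pair 0] h(51,18)=(51*31+18)%997=602 [pair 1] -> [27, 602]
  Sibling for proof at L0: 73
L2: h(27,602)=(27*31+602)%997=442 [pair 0] -> [442]
  Sibling for proof at L1: 602
Root: 442
Proof path (sibling hashes from leaf to root): [73, 602]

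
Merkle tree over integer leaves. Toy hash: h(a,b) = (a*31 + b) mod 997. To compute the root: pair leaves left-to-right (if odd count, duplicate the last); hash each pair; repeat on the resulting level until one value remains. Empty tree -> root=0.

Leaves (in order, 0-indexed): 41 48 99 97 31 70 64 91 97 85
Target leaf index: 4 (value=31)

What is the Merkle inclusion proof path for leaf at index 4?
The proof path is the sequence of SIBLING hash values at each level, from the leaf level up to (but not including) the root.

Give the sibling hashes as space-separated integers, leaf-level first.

Answer: 70 81 187 733

Derivation:
L0 (leaves): [41, 48, 99, 97, 31, 70, 64, 91, 97, 85], target index=4
L1: h(41,48)=(41*31+48)%997=322 [pair 0] h(99,97)=(99*31+97)%997=175 [pair 1] h(31,70)=(31*31+70)%997=34 [pair 2] h(64,91)=(64*31+91)%997=81 [pair 3] h(97,85)=(97*31+85)%997=101 [pair 4] -> [322, 175, 34, 81, 101]
  Sibling for proof at L0: 70
L2: h(322,175)=(322*31+175)%997=187 [pair 0] h(34,81)=(34*31+81)%997=138 [pair 1] h(101,101)=(101*31+101)%997=241 [pair 2] -> [187, 138, 241]
  Sibling for proof at L1: 81
L3: h(187,138)=(187*31+138)%997=950 [pair 0] h(241,241)=(241*31+241)%997=733 [pair 1] -> [950, 733]
  Sibling for proof at L2: 187
L4: h(950,733)=(950*31+733)%997=273 [pair 0] -> [273]
  Sibling for proof at L3: 733
Root: 273
Proof path (sibling hashes from leaf to root): [70, 81, 187, 733]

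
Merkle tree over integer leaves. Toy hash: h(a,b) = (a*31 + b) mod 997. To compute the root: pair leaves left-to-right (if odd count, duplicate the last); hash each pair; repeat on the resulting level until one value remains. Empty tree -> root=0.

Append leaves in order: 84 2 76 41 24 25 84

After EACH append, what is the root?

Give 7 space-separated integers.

After append 84 (leaves=[84]):
  L0: [84]
  root=84
After append 2 (leaves=[84, 2]):
  L0: [84, 2]
  L1: h(84,2)=(84*31+2)%997=612 -> [612]
  root=612
After append 76 (leaves=[84, 2, 76]):
  L0: [84, 2, 76]
  L1: h(84,2)=(84*31+2)%997=612 h(76,76)=(76*31+76)%997=438 -> [612, 438]
  L2: h(612,438)=(612*31+438)%997=467 -> [467]
  root=467
After append 41 (leaves=[84, 2, 76, 41]):
  L0: [84, 2, 76, 41]
  L1: h(84,2)=(84*31+2)%997=612 h(76,41)=(76*31+41)%997=403 -> [612, 403]
  L2: h(612,403)=(612*31+403)%997=432 -> [432]
  root=432
After append 24 (leaves=[84, 2, 76, 41, 24]):
  L0: [84, 2, 76, 41, 24]
  L1: h(84,2)=(84*31+2)%997=612 h(76,41)=(76*31+41)%997=403 h(24,24)=(24*31+24)%997=768 -> [612, 403, 768]
  L2: h(612,403)=(612*31+403)%997=432 h(768,768)=(768*31+768)%997=648 -> [432, 648]
  L3: h(432,648)=(432*31+648)%997=82 -> [82]
  root=82
After append 25 (leaves=[84, 2, 76, 41, 24, 25]):
  L0: [84, 2, 76, 41, 24, 25]
  L1: h(84,2)=(84*31+2)%997=612 h(76,41)=(76*31+41)%997=403 h(24,25)=(24*31+25)%997=769 -> [612, 403, 769]
  L2: h(612,403)=(612*31+403)%997=432 h(769,769)=(769*31+769)%997=680 -> [432, 680]
  L3: h(432,680)=(432*31+680)%997=114 -> [114]
  root=114
After append 84 (leaves=[84, 2, 76, 41, 24, 25, 84]):
  L0: [84, 2, 76, 41, 24, 25, 84]
  L1: h(84,2)=(84*31+2)%997=612 h(76,41)=(76*31+41)%997=403 h(24,25)=(24*31+25)%997=769 h(84,84)=(84*31+84)%997=694 -> [612, 403, 769, 694]
  L2: h(612,403)=(612*31+403)%997=432 h(769,694)=(769*31+694)%997=605 -> [432, 605]
  L3: h(432,605)=(432*31+605)%997=39 -> [39]
  root=39

Answer: 84 612 467 432 82 114 39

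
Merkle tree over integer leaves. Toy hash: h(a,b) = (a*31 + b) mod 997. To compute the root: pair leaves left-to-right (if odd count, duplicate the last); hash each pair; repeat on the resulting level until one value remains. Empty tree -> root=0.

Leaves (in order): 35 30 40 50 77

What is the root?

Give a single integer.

L0: [35, 30, 40, 50, 77]
L1: h(35,30)=(35*31+30)%997=118 h(40,50)=(40*31+50)%997=293 h(77,77)=(77*31+77)%997=470 -> [118, 293, 470]
L2: h(118,293)=(118*31+293)%997=960 h(470,470)=(470*31+470)%997=85 -> [960, 85]
L3: h(960,85)=(960*31+85)%997=932 -> [932]

Answer: 932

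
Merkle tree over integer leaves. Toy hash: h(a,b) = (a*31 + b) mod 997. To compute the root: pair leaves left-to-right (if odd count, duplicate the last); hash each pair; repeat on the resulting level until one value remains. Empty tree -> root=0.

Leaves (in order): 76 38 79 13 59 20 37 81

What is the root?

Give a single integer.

Answer: 829

Derivation:
L0: [76, 38, 79, 13, 59, 20, 37, 81]
L1: h(76,38)=(76*31+38)%997=400 h(79,13)=(79*31+13)%997=468 h(59,20)=(59*31+20)%997=852 h(37,81)=(37*31+81)%997=231 -> [400, 468, 852, 231]
L2: h(400,468)=(400*31+468)%997=904 h(852,231)=(852*31+231)%997=721 -> [904, 721]
L3: h(904,721)=(904*31+721)%997=829 -> [829]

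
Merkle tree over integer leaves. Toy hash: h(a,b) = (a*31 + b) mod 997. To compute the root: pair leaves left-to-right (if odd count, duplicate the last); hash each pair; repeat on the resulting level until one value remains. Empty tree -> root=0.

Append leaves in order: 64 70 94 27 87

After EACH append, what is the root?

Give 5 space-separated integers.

After append 64 (leaves=[64]):
  L0: [64]
  root=64
After append 70 (leaves=[64, 70]):
  L0: [64, 70]
  L1: h(64,70)=(64*31+70)%997=60 -> [60]
  root=60
After append 94 (leaves=[64, 70, 94]):
  L0: [64, 70, 94]
  L1: h(64,70)=(64*31+70)%997=60 h(94,94)=(94*31+94)%997=17 -> [60, 17]
  L2: h(60,17)=(60*31+17)%997=880 -> [880]
  root=880
After append 27 (leaves=[64, 70, 94, 27]):
  L0: [64, 70, 94, 27]
  L1: h(64,70)=(64*31+70)%997=60 h(94,27)=(94*31+27)%997=947 -> [60, 947]
  L2: h(60,947)=(60*31+947)%997=813 -> [813]
  root=813
After append 87 (leaves=[64, 70, 94, 27, 87]):
  L0: [64, 70, 94, 27, 87]
  L1: h(64,70)=(64*31+70)%997=60 h(94,27)=(94*31+27)%997=947 h(87,87)=(87*31+87)%997=790 -> [60, 947, 790]
  L2: h(60,947)=(60*31+947)%997=813 h(790,790)=(790*31+790)%997=355 -> [813, 355]
  L3: h(813,355)=(813*31+355)%997=633 -> [633]
  root=633

Answer: 64 60 880 813 633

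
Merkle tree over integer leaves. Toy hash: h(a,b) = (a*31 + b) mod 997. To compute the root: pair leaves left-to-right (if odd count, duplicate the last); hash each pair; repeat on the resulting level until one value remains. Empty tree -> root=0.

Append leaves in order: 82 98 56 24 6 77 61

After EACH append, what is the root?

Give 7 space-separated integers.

After append 82 (leaves=[82]):
  L0: [82]
  root=82
After append 98 (leaves=[82, 98]):
  L0: [82, 98]
  L1: h(82,98)=(82*31+98)%997=646 -> [646]
  root=646
After append 56 (leaves=[82, 98, 56]):
  L0: [82, 98, 56]
  L1: h(82,98)=(82*31+98)%997=646 h(56,56)=(56*31+56)%997=795 -> [646, 795]
  L2: h(646,795)=(646*31+795)%997=881 -> [881]
  root=881
After append 24 (leaves=[82, 98, 56, 24]):
  L0: [82, 98, 56, 24]
  L1: h(82,98)=(82*31+98)%997=646 h(56,24)=(56*31+24)%997=763 -> [646, 763]
  L2: h(646,763)=(646*31+763)%997=849 -> [849]
  root=849
After append 6 (leaves=[82, 98, 56, 24, 6]):
  L0: [82, 98, 56, 24, 6]
  L1: h(82,98)=(82*31+98)%997=646 h(56,24)=(56*31+24)%997=763 h(6,6)=(6*31+6)%997=192 -> [646, 763, 192]
  L2: h(646,763)=(646*31+763)%997=849 h(192,192)=(192*31+192)%997=162 -> [849, 162]
  L3: h(849,162)=(849*31+162)%997=559 -> [559]
  root=559
After append 77 (leaves=[82, 98, 56, 24, 6, 77]):
  L0: [82, 98, 56, 24, 6, 77]
  L1: h(82,98)=(82*31+98)%997=646 h(56,24)=(56*31+24)%997=763 h(6,77)=(6*31+77)%997=263 -> [646, 763, 263]
  L2: h(646,763)=(646*31+763)%997=849 h(263,263)=(263*31+263)%997=440 -> [849, 440]
  L3: h(849,440)=(849*31+440)%997=837 -> [837]
  root=837
After append 61 (leaves=[82, 98, 56, 24, 6, 77, 61]):
  L0: [82, 98, 56, 24, 6, 77, 61]
  L1: h(82,98)=(82*31+98)%997=646 h(56,24)=(56*31+24)%997=763 h(6,77)=(6*31+77)%997=263 h(61,61)=(61*31+61)%997=955 -> [646, 763, 263, 955]
  L2: h(646,763)=(646*31+763)%997=849 h(263,955)=(263*31+955)%997=135 -> [849, 135]
  L3: h(849,135)=(849*31+135)%997=532 -> [532]
  root=532

Answer: 82 646 881 849 559 837 532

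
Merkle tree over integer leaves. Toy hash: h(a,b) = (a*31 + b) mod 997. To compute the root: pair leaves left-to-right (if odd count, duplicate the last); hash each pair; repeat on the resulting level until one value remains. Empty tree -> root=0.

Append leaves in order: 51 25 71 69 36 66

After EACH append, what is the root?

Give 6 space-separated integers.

After append 51 (leaves=[51]):
  L0: [51]
  root=51
After append 25 (leaves=[51, 25]):
  L0: [51, 25]
  L1: h(51,25)=(51*31+25)%997=609 -> [609]
  root=609
After append 71 (leaves=[51, 25, 71]):
  L0: [51, 25, 71]
  L1: h(51,25)=(51*31+25)%997=609 h(71,71)=(71*31+71)%997=278 -> [609, 278]
  L2: h(609,278)=(609*31+278)%997=214 -> [214]
  root=214
After append 69 (leaves=[51, 25, 71, 69]):
  L0: [51, 25, 71, 69]
  L1: h(51,25)=(51*31+25)%997=609 h(71,69)=(71*31+69)%997=276 -> [609, 276]
  L2: h(609,276)=(609*31+276)%997=212 -> [212]
  root=212
After append 36 (leaves=[51, 25, 71, 69, 36]):
  L0: [51, 25, 71, 69, 36]
  L1: h(51,25)=(51*31+25)%997=609 h(71,69)=(71*31+69)%997=276 h(36,36)=(36*31+36)%997=155 -> [609, 276, 155]
  L2: h(609,276)=(609*31+276)%997=212 h(155,155)=(155*31+155)%997=972 -> [212, 972]
  L3: h(212,972)=(212*31+972)%997=565 -> [565]
  root=565
After append 66 (leaves=[51, 25, 71, 69, 36, 66]):
  L0: [51, 25, 71, 69, 36, 66]
  L1: h(51,25)=(51*31+25)%997=609 h(71,69)=(71*31+69)%997=276 h(36,66)=(36*31+66)%997=185 -> [609, 276, 185]
  L2: h(609,276)=(609*31+276)%997=212 h(185,185)=(185*31+185)%997=935 -> [212, 935]
  L3: h(212,935)=(212*31+935)%997=528 -> [528]
  root=528

Answer: 51 609 214 212 565 528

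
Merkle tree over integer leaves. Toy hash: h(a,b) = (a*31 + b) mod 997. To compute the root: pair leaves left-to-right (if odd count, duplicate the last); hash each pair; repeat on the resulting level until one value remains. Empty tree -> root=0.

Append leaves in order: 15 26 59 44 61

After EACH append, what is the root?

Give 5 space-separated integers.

Answer: 15 491 160 145 160

Derivation:
After append 15 (leaves=[15]):
  L0: [15]
  root=15
After append 26 (leaves=[15, 26]):
  L0: [15, 26]
  L1: h(15,26)=(15*31+26)%997=491 -> [491]
  root=491
After append 59 (leaves=[15, 26, 59]):
  L0: [15, 26, 59]
  L1: h(15,26)=(15*31+26)%997=491 h(59,59)=(59*31+59)%997=891 -> [491, 891]
  L2: h(491,891)=(491*31+891)%997=160 -> [160]
  root=160
After append 44 (leaves=[15, 26, 59, 44]):
  L0: [15, 26, 59, 44]
  L1: h(15,26)=(15*31+26)%997=491 h(59,44)=(59*31+44)%997=876 -> [491, 876]
  L2: h(491,876)=(491*31+876)%997=145 -> [145]
  root=145
After append 61 (leaves=[15, 26, 59, 44, 61]):
  L0: [15, 26, 59, 44, 61]
  L1: h(15,26)=(15*31+26)%997=491 h(59,44)=(59*31+44)%997=876 h(61,61)=(61*31+61)%997=955 -> [491, 876, 955]
  L2: h(491,876)=(491*31+876)%997=145 h(955,955)=(955*31+955)%997=650 -> [145, 650]
  L3: h(145,650)=(145*31+650)%997=160 -> [160]
  root=160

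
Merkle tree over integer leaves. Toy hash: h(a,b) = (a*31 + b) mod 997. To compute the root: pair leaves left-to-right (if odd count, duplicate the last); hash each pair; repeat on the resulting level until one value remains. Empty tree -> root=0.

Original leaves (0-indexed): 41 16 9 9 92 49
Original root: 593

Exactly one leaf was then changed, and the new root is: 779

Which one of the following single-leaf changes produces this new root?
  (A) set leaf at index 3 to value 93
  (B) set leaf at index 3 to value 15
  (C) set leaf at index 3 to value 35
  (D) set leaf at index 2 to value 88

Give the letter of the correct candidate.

Answer: B

Derivation:
Original leaves: [41, 16, 9, 9, 92, 49]
Target new root: 779
Try each candidate change and compute the resulting root:
Candidate A: set leaf[3] = 93 -> leaves = [41, 16, 9, 93, 92, 49]
  L0: [41, 16, 9, 93, 92, 49]
  L1: h(41,16)=(41*31+16)%997=290 h(9,93)=(9*31+93)%997=372 h(92,49)=(92*31+49)%997=907 -> [290, 372, 907]
  L2: h(290,372)=(290*31+372)%997=389 h(907,907)=(907*31+907)%997=111 -> [389, 111]
  L3: h(389,111)=(389*31+111)%997=206 -> [206]
  root = 206 != target 779
Candidate B: set leaf[3] = 15 -> leaves = [41, 16, 9, 15, 92, 49]
  L0: [41, 16, 9, 15, 92, 49]
  L1: h(41,16)=(41*31+16)%997=290 h(9,15)=(9*31+15)%997=294 h(92,49)=(92*31+49)%997=907 -> [290, 294, 907]
  L2: h(290,294)=(290*31+294)%997=311 h(907,907)=(907*31+907)%997=111 -> [311, 111]
  L3: h(311,111)=(311*31+111)%997=779 -> [779]
  root = 779 == target 779  ** MATCH **
Candidate C: set leaf[3] = 35 -> leaves = [41, 16, 9, 35, 92, 49]
  L0: [41, 16, 9, 35, 92, 49]
  L1: h(41,16)=(41*31+16)%997=290 h(9,35)=(9*31+35)%997=314 h(92,49)=(92*31+49)%997=907 -> [290, 314, 907]
  L2: h(290,314)=(290*31+314)%997=331 h(907,907)=(907*31+907)%997=111 -> [331, 111]
  L3: h(331,111)=(331*31+111)%997=402 -> [402]
  root = 402 != target 779
Candidate D: set leaf[2] = 88 -> leaves = [41, 16, 88, 9, 92, 49]
  L0: [41, 16, 88, 9, 92, 49]
  L1: h(41,16)=(41*31+16)%997=290 h(88,9)=(88*31+9)%997=743 h(92,49)=(92*31+49)%997=907 -> [290, 743, 907]
  L2: h(290,743)=(290*31+743)%997=760 h(907,907)=(907*31+907)%997=111 -> [760, 111]
  L3: h(760,111)=(760*31+111)%997=740 -> [740]
  root = 740 != target 779
Candidate B produces the target root.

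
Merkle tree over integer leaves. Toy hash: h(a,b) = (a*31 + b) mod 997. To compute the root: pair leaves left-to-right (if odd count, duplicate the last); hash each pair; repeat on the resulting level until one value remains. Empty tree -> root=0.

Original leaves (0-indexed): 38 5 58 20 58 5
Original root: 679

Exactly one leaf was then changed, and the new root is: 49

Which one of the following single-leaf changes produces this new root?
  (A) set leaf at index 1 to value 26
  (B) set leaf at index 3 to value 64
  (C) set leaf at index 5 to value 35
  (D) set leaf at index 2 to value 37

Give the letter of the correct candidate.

Original leaves: [38, 5, 58, 20, 58, 5]
Target new root: 49
Try each candidate change and compute the resulting root:
Candidate A: set leaf[1] = 26 -> leaves = [38, 26, 58, 20, 58, 5]
  L0: [38, 26, 58, 20, 58, 5]
  L1: h(38,26)=(38*31+26)%997=207 h(58,20)=(58*31+20)%997=821 h(58,5)=(58*31+5)%997=806 -> [207, 821, 806]
  L2: h(207,821)=(207*31+821)%997=259 h(806,806)=(806*31+806)%997=867 -> [259, 867]
  L3: h(259,867)=(259*31+867)%997=920 -> [920]
  root = 920 != target 49
Candidate B: set leaf[3] = 64 -> leaves = [38, 5, 58, 64, 58, 5]
  L0: [38, 5, 58, 64, 58, 5]
  L1: h(38,5)=(38*31+5)%997=186 h(58,64)=(58*31+64)%997=865 h(58,5)=(58*31+5)%997=806 -> [186, 865, 806]
  L2: h(186,865)=(186*31+865)%997=649 h(806,806)=(806*31+806)%997=867 -> [649, 867]
  L3: h(649,867)=(649*31+867)%997=49 -> [49]
  root = 49 == target 49  ** MATCH **
Candidate C: set leaf[5] = 35 -> leaves = [38, 5, 58, 20, 58, 35]
  L0: [38, 5, 58, 20, 58, 35]
  L1: h(38,5)=(38*31+5)%997=186 h(58,20)=(58*31+20)%997=821 h(58,35)=(58*31+35)%997=836 -> [186, 821, 836]
  L2: h(186,821)=(186*31+821)%997=605 h(836,836)=(836*31+836)%997=830 -> [605, 830]
  L3: h(605,830)=(605*31+830)%997=642 -> [642]
  root = 642 != target 49
Candidate D: set leaf[2] = 37 -> leaves = [38, 5, 37, 20, 58, 5]
  L0: [38, 5, 37, 20, 58, 5]
  L1: h(38,5)=(38*31+5)%997=186 h(37,20)=(37*31+20)%997=170 h(58,5)=(58*31+5)%997=806 -> [186, 170, 806]
  L2: h(186,170)=(186*31+170)%997=951 h(806,806)=(806*31+806)%997=867 -> [951, 867]
  L3: h(951,867)=(951*31+867)%997=438 -> [438]
  root = 438 != target 49
Candidate B produces the target root.

Answer: B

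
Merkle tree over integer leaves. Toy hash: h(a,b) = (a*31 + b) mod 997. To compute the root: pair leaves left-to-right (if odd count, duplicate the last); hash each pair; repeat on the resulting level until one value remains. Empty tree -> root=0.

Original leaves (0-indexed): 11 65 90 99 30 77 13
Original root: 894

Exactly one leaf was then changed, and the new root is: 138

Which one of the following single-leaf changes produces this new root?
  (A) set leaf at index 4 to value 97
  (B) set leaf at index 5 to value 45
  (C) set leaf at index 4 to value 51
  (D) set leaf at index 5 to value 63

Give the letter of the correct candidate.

Answer: C

Derivation:
Original leaves: [11, 65, 90, 99, 30, 77, 13]
Target new root: 138
Try each candidate change and compute the resulting root:
Candidate A: set leaf[4] = 97 -> leaves = [11, 65, 90, 99, 97, 77, 13]
  L0: [11, 65, 90, 99, 97, 77, 13]
  L1: h(11,65)=(11*31+65)%997=406 h(90,99)=(90*31+99)%997=895 h(97,77)=(97*31+77)%997=93 h(13,13)=(13*31+13)%997=416 -> [406, 895, 93, 416]
  L2: h(406,895)=(406*31+895)%997=520 h(93,416)=(93*31+416)%997=308 -> [520, 308]
  L3: h(520,308)=(520*31+308)%997=476 -> [476]
  root = 476 != target 138
Candidate B: set leaf[5] = 45 -> leaves = [11, 65, 90, 99, 30, 45, 13]
  L0: [11, 65, 90, 99, 30, 45, 13]
  L1: h(11,65)=(11*31+65)%997=406 h(90,99)=(90*31+99)%997=895 h(30,45)=(30*31+45)%997=975 h(13,13)=(13*31+13)%997=416 -> [406, 895, 975, 416]
  L2: h(406,895)=(406*31+895)%997=520 h(975,416)=(975*31+416)%997=731 -> [520, 731]
  L3: h(520,731)=(520*31+731)%997=899 -> [899]
  root = 899 != target 138
Candidate C: set leaf[4] = 51 -> leaves = [11, 65, 90, 99, 51, 77, 13]
  L0: [11, 65, 90, 99, 51, 77, 13]
  L1: h(11,65)=(11*31+65)%997=406 h(90,99)=(90*31+99)%997=895 h(51,77)=(51*31+77)%997=661 h(13,13)=(13*31+13)%997=416 -> [406, 895, 661, 416]
  L2: h(406,895)=(406*31+895)%997=520 h(661,416)=(661*31+416)%997=967 -> [520, 967]
  L3: h(520,967)=(520*31+967)%997=138 -> [138]
  root = 138 == target 138  ** MATCH **
Candidate D: set leaf[5] = 63 -> leaves = [11, 65, 90, 99, 30, 63, 13]
  L0: [11, 65, 90, 99, 30, 63, 13]
  L1: h(11,65)=(11*31+65)%997=406 h(90,99)=(90*31+99)%997=895 h(30,63)=(30*31+63)%997=993 h(13,13)=(13*31+13)%997=416 -> [406, 895, 993, 416]
  L2: h(406,895)=(406*31+895)%997=520 h(993,416)=(993*31+416)%997=292 -> [520, 292]
  L3: h(520,292)=(520*31+292)%997=460 -> [460]
  root = 460 != target 138
Candidate C produces the target root.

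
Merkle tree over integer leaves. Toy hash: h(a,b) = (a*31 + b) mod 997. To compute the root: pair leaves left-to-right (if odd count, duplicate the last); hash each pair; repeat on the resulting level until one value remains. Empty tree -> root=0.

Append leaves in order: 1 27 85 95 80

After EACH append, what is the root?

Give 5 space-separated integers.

After append 1 (leaves=[1]):
  L0: [1]
  root=1
After append 27 (leaves=[1, 27]):
  L0: [1, 27]
  L1: h(1,27)=(1*31+27)%997=58 -> [58]
  root=58
After append 85 (leaves=[1, 27, 85]):
  L0: [1, 27, 85]
  L1: h(1,27)=(1*31+27)%997=58 h(85,85)=(85*31+85)%997=726 -> [58, 726]
  L2: h(58,726)=(58*31+726)%997=530 -> [530]
  root=530
After append 95 (leaves=[1, 27, 85, 95]):
  L0: [1, 27, 85, 95]
  L1: h(1,27)=(1*31+27)%997=58 h(85,95)=(85*31+95)%997=736 -> [58, 736]
  L2: h(58,736)=(58*31+736)%997=540 -> [540]
  root=540
After append 80 (leaves=[1, 27, 85, 95, 80]):
  L0: [1, 27, 85, 95, 80]
  L1: h(1,27)=(1*31+27)%997=58 h(85,95)=(85*31+95)%997=736 h(80,80)=(80*31+80)%997=566 -> [58, 736, 566]
  L2: h(58,736)=(58*31+736)%997=540 h(566,566)=(566*31+566)%997=166 -> [540, 166]
  L3: h(540,166)=(540*31+166)%997=954 -> [954]
  root=954

Answer: 1 58 530 540 954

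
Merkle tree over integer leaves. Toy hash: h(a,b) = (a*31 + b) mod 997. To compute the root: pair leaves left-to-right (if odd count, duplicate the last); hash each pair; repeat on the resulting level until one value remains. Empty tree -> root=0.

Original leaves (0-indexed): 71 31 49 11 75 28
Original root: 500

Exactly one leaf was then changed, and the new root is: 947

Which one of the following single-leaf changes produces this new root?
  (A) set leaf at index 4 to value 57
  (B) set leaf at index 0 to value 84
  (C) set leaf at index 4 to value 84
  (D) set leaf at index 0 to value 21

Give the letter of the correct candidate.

Original leaves: [71, 31, 49, 11, 75, 28]
Target new root: 947
Try each candidate change and compute the resulting root:
Candidate A: set leaf[4] = 57 -> leaves = [71, 31, 49, 11, 57, 28]
  L0: [71, 31, 49, 11, 57, 28]
  L1: h(71,31)=(71*31+31)%997=238 h(49,11)=(49*31+11)%997=533 h(57,28)=(57*31+28)%997=798 -> [238, 533, 798]
  L2: h(238,533)=(238*31+533)%997=932 h(798,798)=(798*31+798)%997=611 -> [932, 611]
  L3: h(932,611)=(932*31+611)%997=590 -> [590]
  root = 590 != target 947
Candidate B: set leaf[0] = 84 -> leaves = [84, 31, 49, 11, 75, 28]
  L0: [84, 31, 49, 11, 75, 28]
  L1: h(84,31)=(84*31+31)%997=641 h(49,11)=(49*31+11)%997=533 h(75,28)=(75*31+28)%997=359 -> [641, 533, 359]
  L2: h(641,533)=(641*31+533)%997=464 h(359,359)=(359*31+359)%997=521 -> [464, 521]
  L3: h(464,521)=(464*31+521)%997=947 -> [947]
  root = 947 == target 947  ** MATCH **
Candidate C: set leaf[4] = 84 -> leaves = [71, 31, 49, 11, 84, 28]
  L0: [71, 31, 49, 11, 84, 28]
  L1: h(71,31)=(71*31+31)%997=238 h(49,11)=(49*31+11)%997=533 h(84,28)=(84*31+28)%997=638 -> [238, 533, 638]
  L2: h(238,533)=(238*31+533)%997=932 h(638,638)=(638*31+638)%997=476 -> [932, 476]
  L3: h(932,476)=(932*31+476)%997=455 -> [455]
  root = 455 != target 947
Candidate D: set leaf[0] = 21 -> leaves = [21, 31, 49, 11, 75, 28]
  L0: [21, 31, 49, 11, 75, 28]
  L1: h(21,31)=(21*31+31)%997=682 h(49,11)=(49*31+11)%997=533 h(75,28)=(75*31+28)%997=359 -> [682, 533, 359]
  L2: h(682,533)=(682*31+533)%997=738 h(359,359)=(359*31+359)%997=521 -> [738, 521]
  L3: h(738,521)=(738*31+521)%997=468 -> [468]
  root = 468 != target 947
Candidate B produces the target root.

Answer: B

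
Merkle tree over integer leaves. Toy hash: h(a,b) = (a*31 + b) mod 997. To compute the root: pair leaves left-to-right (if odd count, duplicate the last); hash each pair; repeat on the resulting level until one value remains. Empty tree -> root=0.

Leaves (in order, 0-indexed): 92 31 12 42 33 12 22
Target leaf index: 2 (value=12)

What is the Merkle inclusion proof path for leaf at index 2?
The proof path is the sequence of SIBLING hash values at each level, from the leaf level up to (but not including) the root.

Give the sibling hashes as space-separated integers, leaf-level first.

L0 (leaves): [92, 31, 12, 42, 33, 12, 22], target index=2
L1: h(92,31)=(92*31+31)%997=889 [pair 0] h(12,42)=(12*31+42)%997=414 [pair 1] h(33,12)=(33*31+12)%997=38 [pair 2] h(22,22)=(22*31+22)%997=704 [pair 3] -> [889, 414, 38, 704]
  Sibling for proof at L0: 42
L2: h(889,414)=(889*31+414)%997=57 [pair 0] h(38,704)=(38*31+704)%997=885 [pair 1] -> [57, 885]
  Sibling for proof at L1: 889
L3: h(57,885)=(57*31+885)%997=658 [pair 0] -> [658]
  Sibling for proof at L2: 885
Root: 658
Proof path (sibling hashes from leaf to root): [42, 889, 885]

Answer: 42 889 885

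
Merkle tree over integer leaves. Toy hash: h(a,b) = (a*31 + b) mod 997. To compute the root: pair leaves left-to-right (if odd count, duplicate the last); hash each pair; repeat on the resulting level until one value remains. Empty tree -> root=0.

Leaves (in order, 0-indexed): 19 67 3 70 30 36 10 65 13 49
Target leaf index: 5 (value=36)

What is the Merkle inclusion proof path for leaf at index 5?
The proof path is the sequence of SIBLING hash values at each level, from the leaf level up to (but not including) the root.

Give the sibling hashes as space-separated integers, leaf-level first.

L0 (leaves): [19, 67, 3, 70, 30, 36, 10, 65, 13, 49], target index=5
L1: h(19,67)=(19*31+67)%997=656 [pair 0] h(3,70)=(3*31+70)%997=163 [pair 1] h(30,36)=(30*31+36)%997=966 [pair 2] h(10,65)=(10*31+65)%997=375 [pair 3] h(13,49)=(13*31+49)%997=452 [pair 4] -> [656, 163, 966, 375, 452]
  Sibling for proof at L0: 30
L2: h(656,163)=(656*31+163)%997=559 [pair 0] h(966,375)=(966*31+375)%997=411 [pair 1] h(452,452)=(452*31+452)%997=506 [pair 2] -> [559, 411, 506]
  Sibling for proof at L1: 375
L3: h(559,411)=(559*31+411)%997=791 [pair 0] h(506,506)=(506*31+506)%997=240 [pair 1] -> [791, 240]
  Sibling for proof at L2: 559
L4: h(791,240)=(791*31+240)%997=833 [pair 0] -> [833]
  Sibling for proof at L3: 240
Root: 833
Proof path (sibling hashes from leaf to root): [30, 375, 559, 240]

Answer: 30 375 559 240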